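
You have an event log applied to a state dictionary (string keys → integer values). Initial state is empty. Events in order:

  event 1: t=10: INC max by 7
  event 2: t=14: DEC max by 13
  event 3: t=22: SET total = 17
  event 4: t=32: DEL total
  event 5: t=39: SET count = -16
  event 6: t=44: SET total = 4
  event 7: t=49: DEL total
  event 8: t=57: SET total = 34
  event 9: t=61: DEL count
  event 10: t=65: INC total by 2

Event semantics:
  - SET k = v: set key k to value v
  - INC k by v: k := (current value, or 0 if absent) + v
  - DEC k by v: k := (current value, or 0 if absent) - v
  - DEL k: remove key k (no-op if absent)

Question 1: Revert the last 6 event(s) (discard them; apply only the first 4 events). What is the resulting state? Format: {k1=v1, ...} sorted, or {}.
Answer: {max=-6}

Derivation:
Keep first 4 events (discard last 6):
  after event 1 (t=10: INC max by 7): {max=7}
  after event 2 (t=14: DEC max by 13): {max=-6}
  after event 3 (t=22: SET total = 17): {max=-6, total=17}
  after event 4 (t=32: DEL total): {max=-6}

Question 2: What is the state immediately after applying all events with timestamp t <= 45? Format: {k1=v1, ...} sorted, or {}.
Answer: {count=-16, max=-6, total=4}

Derivation:
Apply events with t <= 45 (6 events):
  after event 1 (t=10: INC max by 7): {max=7}
  after event 2 (t=14: DEC max by 13): {max=-6}
  after event 3 (t=22: SET total = 17): {max=-6, total=17}
  after event 4 (t=32: DEL total): {max=-6}
  after event 5 (t=39: SET count = -16): {count=-16, max=-6}
  after event 6 (t=44: SET total = 4): {count=-16, max=-6, total=4}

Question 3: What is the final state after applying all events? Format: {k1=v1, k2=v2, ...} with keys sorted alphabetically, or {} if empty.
Answer: {max=-6, total=36}

Derivation:
  after event 1 (t=10: INC max by 7): {max=7}
  after event 2 (t=14: DEC max by 13): {max=-6}
  after event 3 (t=22: SET total = 17): {max=-6, total=17}
  after event 4 (t=32: DEL total): {max=-6}
  after event 5 (t=39: SET count = -16): {count=-16, max=-6}
  after event 6 (t=44: SET total = 4): {count=-16, max=-6, total=4}
  after event 7 (t=49: DEL total): {count=-16, max=-6}
  after event 8 (t=57: SET total = 34): {count=-16, max=-6, total=34}
  after event 9 (t=61: DEL count): {max=-6, total=34}
  after event 10 (t=65: INC total by 2): {max=-6, total=36}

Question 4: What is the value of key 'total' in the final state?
Answer: 36

Derivation:
Track key 'total' through all 10 events:
  event 1 (t=10: INC max by 7): total unchanged
  event 2 (t=14: DEC max by 13): total unchanged
  event 3 (t=22: SET total = 17): total (absent) -> 17
  event 4 (t=32: DEL total): total 17 -> (absent)
  event 5 (t=39: SET count = -16): total unchanged
  event 6 (t=44: SET total = 4): total (absent) -> 4
  event 7 (t=49: DEL total): total 4 -> (absent)
  event 8 (t=57: SET total = 34): total (absent) -> 34
  event 9 (t=61: DEL count): total unchanged
  event 10 (t=65: INC total by 2): total 34 -> 36
Final: total = 36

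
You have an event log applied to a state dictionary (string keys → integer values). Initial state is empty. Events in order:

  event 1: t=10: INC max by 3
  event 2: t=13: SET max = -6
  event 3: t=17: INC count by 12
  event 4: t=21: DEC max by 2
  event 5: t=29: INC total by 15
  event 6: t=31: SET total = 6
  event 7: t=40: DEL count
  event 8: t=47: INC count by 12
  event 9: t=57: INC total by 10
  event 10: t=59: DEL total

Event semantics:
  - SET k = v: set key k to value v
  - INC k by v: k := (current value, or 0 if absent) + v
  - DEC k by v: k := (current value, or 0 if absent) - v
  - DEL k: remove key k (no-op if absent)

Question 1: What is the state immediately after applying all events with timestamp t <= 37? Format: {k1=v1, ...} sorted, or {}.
Answer: {count=12, max=-8, total=6}

Derivation:
Apply events with t <= 37 (6 events):
  after event 1 (t=10: INC max by 3): {max=3}
  after event 2 (t=13: SET max = -6): {max=-6}
  after event 3 (t=17: INC count by 12): {count=12, max=-6}
  after event 4 (t=21: DEC max by 2): {count=12, max=-8}
  after event 5 (t=29: INC total by 15): {count=12, max=-8, total=15}
  after event 6 (t=31: SET total = 6): {count=12, max=-8, total=6}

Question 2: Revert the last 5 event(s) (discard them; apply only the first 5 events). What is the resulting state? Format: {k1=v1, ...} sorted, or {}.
Answer: {count=12, max=-8, total=15}

Derivation:
Keep first 5 events (discard last 5):
  after event 1 (t=10: INC max by 3): {max=3}
  after event 2 (t=13: SET max = -6): {max=-6}
  after event 3 (t=17: INC count by 12): {count=12, max=-6}
  after event 4 (t=21: DEC max by 2): {count=12, max=-8}
  after event 5 (t=29: INC total by 15): {count=12, max=-8, total=15}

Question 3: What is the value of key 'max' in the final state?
Answer: -8

Derivation:
Track key 'max' through all 10 events:
  event 1 (t=10: INC max by 3): max (absent) -> 3
  event 2 (t=13: SET max = -6): max 3 -> -6
  event 3 (t=17: INC count by 12): max unchanged
  event 4 (t=21: DEC max by 2): max -6 -> -8
  event 5 (t=29: INC total by 15): max unchanged
  event 6 (t=31: SET total = 6): max unchanged
  event 7 (t=40: DEL count): max unchanged
  event 8 (t=47: INC count by 12): max unchanged
  event 9 (t=57: INC total by 10): max unchanged
  event 10 (t=59: DEL total): max unchanged
Final: max = -8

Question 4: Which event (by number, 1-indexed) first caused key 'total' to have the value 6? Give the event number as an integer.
Looking for first event where total becomes 6:
  event 5: total = 15
  event 6: total 15 -> 6  <-- first match

Answer: 6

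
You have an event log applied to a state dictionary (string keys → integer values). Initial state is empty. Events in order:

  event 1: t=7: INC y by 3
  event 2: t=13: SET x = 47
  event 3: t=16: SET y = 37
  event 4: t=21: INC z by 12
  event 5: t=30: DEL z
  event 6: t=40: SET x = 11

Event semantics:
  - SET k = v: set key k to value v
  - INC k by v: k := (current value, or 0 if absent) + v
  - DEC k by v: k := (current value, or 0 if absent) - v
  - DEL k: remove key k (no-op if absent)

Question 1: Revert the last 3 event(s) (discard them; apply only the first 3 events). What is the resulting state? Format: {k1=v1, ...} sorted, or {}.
Keep first 3 events (discard last 3):
  after event 1 (t=7: INC y by 3): {y=3}
  after event 2 (t=13: SET x = 47): {x=47, y=3}
  after event 3 (t=16: SET y = 37): {x=47, y=37}

Answer: {x=47, y=37}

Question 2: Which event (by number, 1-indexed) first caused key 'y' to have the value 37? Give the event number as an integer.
Answer: 3

Derivation:
Looking for first event where y becomes 37:
  event 1: y = 3
  event 2: y = 3
  event 3: y 3 -> 37  <-- first match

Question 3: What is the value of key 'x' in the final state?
Answer: 11

Derivation:
Track key 'x' through all 6 events:
  event 1 (t=7: INC y by 3): x unchanged
  event 2 (t=13: SET x = 47): x (absent) -> 47
  event 3 (t=16: SET y = 37): x unchanged
  event 4 (t=21: INC z by 12): x unchanged
  event 5 (t=30: DEL z): x unchanged
  event 6 (t=40: SET x = 11): x 47 -> 11
Final: x = 11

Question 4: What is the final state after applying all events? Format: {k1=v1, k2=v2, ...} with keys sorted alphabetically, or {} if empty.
  after event 1 (t=7: INC y by 3): {y=3}
  after event 2 (t=13: SET x = 47): {x=47, y=3}
  after event 3 (t=16: SET y = 37): {x=47, y=37}
  after event 4 (t=21: INC z by 12): {x=47, y=37, z=12}
  after event 5 (t=30: DEL z): {x=47, y=37}
  after event 6 (t=40: SET x = 11): {x=11, y=37}

Answer: {x=11, y=37}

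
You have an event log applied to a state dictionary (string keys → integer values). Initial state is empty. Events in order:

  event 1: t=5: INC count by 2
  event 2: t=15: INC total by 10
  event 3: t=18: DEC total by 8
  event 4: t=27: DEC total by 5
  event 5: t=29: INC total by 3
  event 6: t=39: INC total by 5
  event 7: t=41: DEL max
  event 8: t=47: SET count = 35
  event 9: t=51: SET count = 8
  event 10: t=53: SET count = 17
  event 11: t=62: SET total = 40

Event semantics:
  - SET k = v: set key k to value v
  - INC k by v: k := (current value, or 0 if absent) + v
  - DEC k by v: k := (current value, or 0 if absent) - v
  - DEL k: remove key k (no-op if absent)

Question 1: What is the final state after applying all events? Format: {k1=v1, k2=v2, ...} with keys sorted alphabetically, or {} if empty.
  after event 1 (t=5: INC count by 2): {count=2}
  after event 2 (t=15: INC total by 10): {count=2, total=10}
  after event 3 (t=18: DEC total by 8): {count=2, total=2}
  after event 4 (t=27: DEC total by 5): {count=2, total=-3}
  after event 5 (t=29: INC total by 3): {count=2, total=0}
  after event 6 (t=39: INC total by 5): {count=2, total=5}
  after event 7 (t=41: DEL max): {count=2, total=5}
  after event 8 (t=47: SET count = 35): {count=35, total=5}
  after event 9 (t=51: SET count = 8): {count=8, total=5}
  after event 10 (t=53: SET count = 17): {count=17, total=5}
  after event 11 (t=62: SET total = 40): {count=17, total=40}

Answer: {count=17, total=40}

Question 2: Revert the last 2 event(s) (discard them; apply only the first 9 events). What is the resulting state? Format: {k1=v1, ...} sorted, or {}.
Answer: {count=8, total=5}

Derivation:
Keep first 9 events (discard last 2):
  after event 1 (t=5: INC count by 2): {count=2}
  after event 2 (t=15: INC total by 10): {count=2, total=10}
  after event 3 (t=18: DEC total by 8): {count=2, total=2}
  after event 4 (t=27: DEC total by 5): {count=2, total=-3}
  after event 5 (t=29: INC total by 3): {count=2, total=0}
  after event 6 (t=39: INC total by 5): {count=2, total=5}
  after event 7 (t=41: DEL max): {count=2, total=5}
  after event 8 (t=47: SET count = 35): {count=35, total=5}
  after event 9 (t=51: SET count = 8): {count=8, total=5}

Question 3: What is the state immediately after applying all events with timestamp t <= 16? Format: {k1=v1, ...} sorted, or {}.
Answer: {count=2, total=10}

Derivation:
Apply events with t <= 16 (2 events):
  after event 1 (t=5: INC count by 2): {count=2}
  after event 2 (t=15: INC total by 10): {count=2, total=10}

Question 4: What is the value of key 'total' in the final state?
Answer: 40

Derivation:
Track key 'total' through all 11 events:
  event 1 (t=5: INC count by 2): total unchanged
  event 2 (t=15: INC total by 10): total (absent) -> 10
  event 3 (t=18: DEC total by 8): total 10 -> 2
  event 4 (t=27: DEC total by 5): total 2 -> -3
  event 5 (t=29: INC total by 3): total -3 -> 0
  event 6 (t=39: INC total by 5): total 0 -> 5
  event 7 (t=41: DEL max): total unchanged
  event 8 (t=47: SET count = 35): total unchanged
  event 9 (t=51: SET count = 8): total unchanged
  event 10 (t=53: SET count = 17): total unchanged
  event 11 (t=62: SET total = 40): total 5 -> 40
Final: total = 40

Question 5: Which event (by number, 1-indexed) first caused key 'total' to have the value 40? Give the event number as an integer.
Answer: 11

Derivation:
Looking for first event where total becomes 40:
  event 2: total = 10
  event 3: total = 2
  event 4: total = -3
  event 5: total = 0
  event 6: total = 5
  event 7: total = 5
  event 8: total = 5
  event 9: total = 5
  event 10: total = 5
  event 11: total 5 -> 40  <-- first match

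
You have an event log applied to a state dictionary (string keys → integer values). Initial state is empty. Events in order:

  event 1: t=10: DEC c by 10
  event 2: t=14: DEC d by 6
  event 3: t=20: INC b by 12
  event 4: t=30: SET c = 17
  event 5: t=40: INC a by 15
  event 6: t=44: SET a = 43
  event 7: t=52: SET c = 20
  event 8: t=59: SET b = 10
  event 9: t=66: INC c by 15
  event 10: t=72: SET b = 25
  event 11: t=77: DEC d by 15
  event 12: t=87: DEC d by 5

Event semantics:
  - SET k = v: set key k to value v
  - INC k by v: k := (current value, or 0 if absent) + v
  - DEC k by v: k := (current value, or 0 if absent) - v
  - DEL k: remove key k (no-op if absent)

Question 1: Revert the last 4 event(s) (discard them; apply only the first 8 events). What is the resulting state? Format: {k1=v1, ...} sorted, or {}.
Answer: {a=43, b=10, c=20, d=-6}

Derivation:
Keep first 8 events (discard last 4):
  after event 1 (t=10: DEC c by 10): {c=-10}
  after event 2 (t=14: DEC d by 6): {c=-10, d=-6}
  after event 3 (t=20: INC b by 12): {b=12, c=-10, d=-6}
  after event 4 (t=30: SET c = 17): {b=12, c=17, d=-6}
  after event 5 (t=40: INC a by 15): {a=15, b=12, c=17, d=-6}
  after event 6 (t=44: SET a = 43): {a=43, b=12, c=17, d=-6}
  after event 7 (t=52: SET c = 20): {a=43, b=12, c=20, d=-6}
  after event 8 (t=59: SET b = 10): {a=43, b=10, c=20, d=-6}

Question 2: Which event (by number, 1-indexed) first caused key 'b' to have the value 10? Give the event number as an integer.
Looking for first event where b becomes 10:
  event 3: b = 12
  event 4: b = 12
  event 5: b = 12
  event 6: b = 12
  event 7: b = 12
  event 8: b 12 -> 10  <-- first match

Answer: 8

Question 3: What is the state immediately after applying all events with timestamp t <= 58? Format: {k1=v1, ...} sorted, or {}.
Answer: {a=43, b=12, c=20, d=-6}

Derivation:
Apply events with t <= 58 (7 events):
  after event 1 (t=10: DEC c by 10): {c=-10}
  after event 2 (t=14: DEC d by 6): {c=-10, d=-6}
  after event 3 (t=20: INC b by 12): {b=12, c=-10, d=-6}
  after event 4 (t=30: SET c = 17): {b=12, c=17, d=-6}
  after event 5 (t=40: INC a by 15): {a=15, b=12, c=17, d=-6}
  after event 6 (t=44: SET a = 43): {a=43, b=12, c=17, d=-6}
  after event 7 (t=52: SET c = 20): {a=43, b=12, c=20, d=-6}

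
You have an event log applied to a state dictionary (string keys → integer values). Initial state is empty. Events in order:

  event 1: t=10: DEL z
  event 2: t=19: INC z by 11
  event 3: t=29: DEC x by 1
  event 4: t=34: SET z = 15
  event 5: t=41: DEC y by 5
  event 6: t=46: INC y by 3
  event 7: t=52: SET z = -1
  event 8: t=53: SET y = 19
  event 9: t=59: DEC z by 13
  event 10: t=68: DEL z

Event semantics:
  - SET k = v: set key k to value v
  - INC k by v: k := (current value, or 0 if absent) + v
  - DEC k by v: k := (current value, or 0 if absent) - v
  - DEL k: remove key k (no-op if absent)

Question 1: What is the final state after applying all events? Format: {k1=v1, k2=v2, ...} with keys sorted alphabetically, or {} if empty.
  after event 1 (t=10: DEL z): {}
  after event 2 (t=19: INC z by 11): {z=11}
  after event 3 (t=29: DEC x by 1): {x=-1, z=11}
  after event 4 (t=34: SET z = 15): {x=-1, z=15}
  after event 5 (t=41: DEC y by 5): {x=-1, y=-5, z=15}
  after event 6 (t=46: INC y by 3): {x=-1, y=-2, z=15}
  after event 7 (t=52: SET z = -1): {x=-1, y=-2, z=-1}
  after event 8 (t=53: SET y = 19): {x=-1, y=19, z=-1}
  after event 9 (t=59: DEC z by 13): {x=-1, y=19, z=-14}
  after event 10 (t=68: DEL z): {x=-1, y=19}

Answer: {x=-1, y=19}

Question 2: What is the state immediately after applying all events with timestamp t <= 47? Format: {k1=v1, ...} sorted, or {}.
Answer: {x=-1, y=-2, z=15}

Derivation:
Apply events with t <= 47 (6 events):
  after event 1 (t=10: DEL z): {}
  after event 2 (t=19: INC z by 11): {z=11}
  after event 3 (t=29: DEC x by 1): {x=-1, z=11}
  after event 4 (t=34: SET z = 15): {x=-1, z=15}
  after event 5 (t=41: DEC y by 5): {x=-1, y=-5, z=15}
  after event 6 (t=46: INC y by 3): {x=-1, y=-2, z=15}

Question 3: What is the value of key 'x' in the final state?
Answer: -1

Derivation:
Track key 'x' through all 10 events:
  event 1 (t=10: DEL z): x unchanged
  event 2 (t=19: INC z by 11): x unchanged
  event 3 (t=29: DEC x by 1): x (absent) -> -1
  event 4 (t=34: SET z = 15): x unchanged
  event 5 (t=41: DEC y by 5): x unchanged
  event 6 (t=46: INC y by 3): x unchanged
  event 7 (t=52: SET z = -1): x unchanged
  event 8 (t=53: SET y = 19): x unchanged
  event 9 (t=59: DEC z by 13): x unchanged
  event 10 (t=68: DEL z): x unchanged
Final: x = -1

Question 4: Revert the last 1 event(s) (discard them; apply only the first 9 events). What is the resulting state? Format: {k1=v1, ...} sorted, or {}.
Keep first 9 events (discard last 1):
  after event 1 (t=10: DEL z): {}
  after event 2 (t=19: INC z by 11): {z=11}
  after event 3 (t=29: DEC x by 1): {x=-1, z=11}
  after event 4 (t=34: SET z = 15): {x=-1, z=15}
  after event 5 (t=41: DEC y by 5): {x=-1, y=-5, z=15}
  after event 6 (t=46: INC y by 3): {x=-1, y=-2, z=15}
  after event 7 (t=52: SET z = -1): {x=-1, y=-2, z=-1}
  after event 8 (t=53: SET y = 19): {x=-1, y=19, z=-1}
  after event 9 (t=59: DEC z by 13): {x=-1, y=19, z=-14}

Answer: {x=-1, y=19, z=-14}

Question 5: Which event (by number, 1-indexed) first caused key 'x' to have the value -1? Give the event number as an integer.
Looking for first event where x becomes -1:
  event 3: x (absent) -> -1  <-- first match

Answer: 3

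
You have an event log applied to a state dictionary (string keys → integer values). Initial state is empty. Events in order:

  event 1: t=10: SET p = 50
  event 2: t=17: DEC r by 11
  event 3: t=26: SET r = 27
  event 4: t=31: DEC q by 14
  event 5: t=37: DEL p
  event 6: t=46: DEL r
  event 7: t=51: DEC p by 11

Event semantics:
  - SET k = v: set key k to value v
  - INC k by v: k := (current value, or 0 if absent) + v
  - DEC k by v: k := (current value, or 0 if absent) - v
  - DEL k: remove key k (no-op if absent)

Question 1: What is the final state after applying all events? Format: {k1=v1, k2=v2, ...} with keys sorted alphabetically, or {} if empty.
Answer: {p=-11, q=-14}

Derivation:
  after event 1 (t=10: SET p = 50): {p=50}
  after event 2 (t=17: DEC r by 11): {p=50, r=-11}
  after event 3 (t=26: SET r = 27): {p=50, r=27}
  after event 4 (t=31: DEC q by 14): {p=50, q=-14, r=27}
  after event 5 (t=37: DEL p): {q=-14, r=27}
  after event 6 (t=46: DEL r): {q=-14}
  after event 7 (t=51: DEC p by 11): {p=-11, q=-14}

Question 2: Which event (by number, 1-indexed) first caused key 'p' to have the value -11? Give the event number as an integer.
Looking for first event where p becomes -11:
  event 1: p = 50
  event 2: p = 50
  event 3: p = 50
  event 4: p = 50
  event 5: p = (absent)
  event 7: p (absent) -> -11  <-- first match

Answer: 7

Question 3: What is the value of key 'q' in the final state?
Answer: -14

Derivation:
Track key 'q' through all 7 events:
  event 1 (t=10: SET p = 50): q unchanged
  event 2 (t=17: DEC r by 11): q unchanged
  event 3 (t=26: SET r = 27): q unchanged
  event 4 (t=31: DEC q by 14): q (absent) -> -14
  event 5 (t=37: DEL p): q unchanged
  event 6 (t=46: DEL r): q unchanged
  event 7 (t=51: DEC p by 11): q unchanged
Final: q = -14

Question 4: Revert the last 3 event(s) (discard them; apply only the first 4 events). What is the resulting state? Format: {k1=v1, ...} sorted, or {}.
Keep first 4 events (discard last 3):
  after event 1 (t=10: SET p = 50): {p=50}
  after event 2 (t=17: DEC r by 11): {p=50, r=-11}
  after event 3 (t=26: SET r = 27): {p=50, r=27}
  after event 4 (t=31: DEC q by 14): {p=50, q=-14, r=27}

Answer: {p=50, q=-14, r=27}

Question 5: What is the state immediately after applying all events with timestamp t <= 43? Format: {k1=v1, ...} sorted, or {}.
Apply events with t <= 43 (5 events):
  after event 1 (t=10: SET p = 50): {p=50}
  after event 2 (t=17: DEC r by 11): {p=50, r=-11}
  after event 3 (t=26: SET r = 27): {p=50, r=27}
  after event 4 (t=31: DEC q by 14): {p=50, q=-14, r=27}
  after event 5 (t=37: DEL p): {q=-14, r=27}

Answer: {q=-14, r=27}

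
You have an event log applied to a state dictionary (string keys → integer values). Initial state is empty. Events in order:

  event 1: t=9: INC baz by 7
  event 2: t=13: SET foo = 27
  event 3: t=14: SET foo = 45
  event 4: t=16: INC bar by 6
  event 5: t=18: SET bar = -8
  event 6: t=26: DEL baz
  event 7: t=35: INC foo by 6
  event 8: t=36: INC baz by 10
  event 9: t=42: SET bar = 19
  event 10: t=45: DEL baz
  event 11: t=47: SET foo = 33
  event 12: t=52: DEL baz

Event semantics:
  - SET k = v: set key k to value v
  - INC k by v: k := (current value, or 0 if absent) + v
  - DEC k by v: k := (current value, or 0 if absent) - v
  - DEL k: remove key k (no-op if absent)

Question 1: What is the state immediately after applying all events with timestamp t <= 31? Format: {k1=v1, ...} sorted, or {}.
Answer: {bar=-8, foo=45}

Derivation:
Apply events with t <= 31 (6 events):
  after event 1 (t=9: INC baz by 7): {baz=7}
  after event 2 (t=13: SET foo = 27): {baz=7, foo=27}
  after event 3 (t=14: SET foo = 45): {baz=7, foo=45}
  after event 4 (t=16: INC bar by 6): {bar=6, baz=7, foo=45}
  after event 5 (t=18: SET bar = -8): {bar=-8, baz=7, foo=45}
  after event 6 (t=26: DEL baz): {bar=-8, foo=45}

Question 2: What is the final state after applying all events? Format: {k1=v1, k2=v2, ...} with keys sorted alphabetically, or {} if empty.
  after event 1 (t=9: INC baz by 7): {baz=7}
  after event 2 (t=13: SET foo = 27): {baz=7, foo=27}
  after event 3 (t=14: SET foo = 45): {baz=7, foo=45}
  after event 4 (t=16: INC bar by 6): {bar=6, baz=7, foo=45}
  after event 5 (t=18: SET bar = -8): {bar=-8, baz=7, foo=45}
  after event 6 (t=26: DEL baz): {bar=-8, foo=45}
  after event 7 (t=35: INC foo by 6): {bar=-8, foo=51}
  after event 8 (t=36: INC baz by 10): {bar=-8, baz=10, foo=51}
  after event 9 (t=42: SET bar = 19): {bar=19, baz=10, foo=51}
  after event 10 (t=45: DEL baz): {bar=19, foo=51}
  after event 11 (t=47: SET foo = 33): {bar=19, foo=33}
  after event 12 (t=52: DEL baz): {bar=19, foo=33}

Answer: {bar=19, foo=33}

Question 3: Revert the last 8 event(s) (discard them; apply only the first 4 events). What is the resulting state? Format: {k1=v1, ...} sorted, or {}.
Answer: {bar=6, baz=7, foo=45}

Derivation:
Keep first 4 events (discard last 8):
  after event 1 (t=9: INC baz by 7): {baz=7}
  after event 2 (t=13: SET foo = 27): {baz=7, foo=27}
  after event 3 (t=14: SET foo = 45): {baz=7, foo=45}
  after event 4 (t=16: INC bar by 6): {bar=6, baz=7, foo=45}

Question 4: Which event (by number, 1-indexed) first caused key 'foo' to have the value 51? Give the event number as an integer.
Answer: 7

Derivation:
Looking for first event where foo becomes 51:
  event 2: foo = 27
  event 3: foo = 45
  event 4: foo = 45
  event 5: foo = 45
  event 6: foo = 45
  event 7: foo 45 -> 51  <-- first match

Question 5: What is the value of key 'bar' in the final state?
Track key 'bar' through all 12 events:
  event 1 (t=9: INC baz by 7): bar unchanged
  event 2 (t=13: SET foo = 27): bar unchanged
  event 3 (t=14: SET foo = 45): bar unchanged
  event 4 (t=16: INC bar by 6): bar (absent) -> 6
  event 5 (t=18: SET bar = -8): bar 6 -> -8
  event 6 (t=26: DEL baz): bar unchanged
  event 7 (t=35: INC foo by 6): bar unchanged
  event 8 (t=36: INC baz by 10): bar unchanged
  event 9 (t=42: SET bar = 19): bar -8 -> 19
  event 10 (t=45: DEL baz): bar unchanged
  event 11 (t=47: SET foo = 33): bar unchanged
  event 12 (t=52: DEL baz): bar unchanged
Final: bar = 19

Answer: 19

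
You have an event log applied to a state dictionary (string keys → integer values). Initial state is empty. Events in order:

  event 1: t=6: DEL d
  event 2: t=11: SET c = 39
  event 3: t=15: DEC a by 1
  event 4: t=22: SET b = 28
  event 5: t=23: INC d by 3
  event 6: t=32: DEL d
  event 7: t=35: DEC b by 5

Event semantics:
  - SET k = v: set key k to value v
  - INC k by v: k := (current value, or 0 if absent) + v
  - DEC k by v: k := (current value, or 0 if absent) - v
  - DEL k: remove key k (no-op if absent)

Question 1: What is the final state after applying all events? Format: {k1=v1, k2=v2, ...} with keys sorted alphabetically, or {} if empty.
Answer: {a=-1, b=23, c=39}

Derivation:
  after event 1 (t=6: DEL d): {}
  after event 2 (t=11: SET c = 39): {c=39}
  after event 3 (t=15: DEC a by 1): {a=-1, c=39}
  after event 4 (t=22: SET b = 28): {a=-1, b=28, c=39}
  after event 5 (t=23: INC d by 3): {a=-1, b=28, c=39, d=3}
  after event 6 (t=32: DEL d): {a=-1, b=28, c=39}
  after event 7 (t=35: DEC b by 5): {a=-1, b=23, c=39}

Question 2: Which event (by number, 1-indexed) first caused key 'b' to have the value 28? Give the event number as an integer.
Looking for first event where b becomes 28:
  event 4: b (absent) -> 28  <-- first match

Answer: 4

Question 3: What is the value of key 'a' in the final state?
Track key 'a' through all 7 events:
  event 1 (t=6: DEL d): a unchanged
  event 2 (t=11: SET c = 39): a unchanged
  event 3 (t=15: DEC a by 1): a (absent) -> -1
  event 4 (t=22: SET b = 28): a unchanged
  event 5 (t=23: INC d by 3): a unchanged
  event 6 (t=32: DEL d): a unchanged
  event 7 (t=35: DEC b by 5): a unchanged
Final: a = -1

Answer: -1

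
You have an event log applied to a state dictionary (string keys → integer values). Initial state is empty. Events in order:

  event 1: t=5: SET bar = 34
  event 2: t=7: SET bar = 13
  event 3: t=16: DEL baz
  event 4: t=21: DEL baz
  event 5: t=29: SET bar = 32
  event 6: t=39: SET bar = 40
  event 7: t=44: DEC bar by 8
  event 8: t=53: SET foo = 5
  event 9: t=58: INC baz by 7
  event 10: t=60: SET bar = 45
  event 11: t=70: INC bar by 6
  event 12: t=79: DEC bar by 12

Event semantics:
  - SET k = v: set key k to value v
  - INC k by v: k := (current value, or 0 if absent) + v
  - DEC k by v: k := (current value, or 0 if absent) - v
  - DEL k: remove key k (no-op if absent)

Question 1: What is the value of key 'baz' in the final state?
Track key 'baz' through all 12 events:
  event 1 (t=5: SET bar = 34): baz unchanged
  event 2 (t=7: SET bar = 13): baz unchanged
  event 3 (t=16: DEL baz): baz (absent) -> (absent)
  event 4 (t=21: DEL baz): baz (absent) -> (absent)
  event 5 (t=29: SET bar = 32): baz unchanged
  event 6 (t=39: SET bar = 40): baz unchanged
  event 7 (t=44: DEC bar by 8): baz unchanged
  event 8 (t=53: SET foo = 5): baz unchanged
  event 9 (t=58: INC baz by 7): baz (absent) -> 7
  event 10 (t=60: SET bar = 45): baz unchanged
  event 11 (t=70: INC bar by 6): baz unchanged
  event 12 (t=79: DEC bar by 12): baz unchanged
Final: baz = 7

Answer: 7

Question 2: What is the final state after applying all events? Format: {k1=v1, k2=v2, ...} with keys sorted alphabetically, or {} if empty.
  after event 1 (t=5: SET bar = 34): {bar=34}
  after event 2 (t=7: SET bar = 13): {bar=13}
  after event 3 (t=16: DEL baz): {bar=13}
  after event 4 (t=21: DEL baz): {bar=13}
  after event 5 (t=29: SET bar = 32): {bar=32}
  after event 6 (t=39: SET bar = 40): {bar=40}
  after event 7 (t=44: DEC bar by 8): {bar=32}
  after event 8 (t=53: SET foo = 5): {bar=32, foo=5}
  after event 9 (t=58: INC baz by 7): {bar=32, baz=7, foo=5}
  after event 10 (t=60: SET bar = 45): {bar=45, baz=7, foo=5}
  after event 11 (t=70: INC bar by 6): {bar=51, baz=7, foo=5}
  after event 12 (t=79: DEC bar by 12): {bar=39, baz=7, foo=5}

Answer: {bar=39, baz=7, foo=5}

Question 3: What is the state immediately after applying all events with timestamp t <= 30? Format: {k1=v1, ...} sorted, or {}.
Answer: {bar=32}

Derivation:
Apply events with t <= 30 (5 events):
  after event 1 (t=5: SET bar = 34): {bar=34}
  after event 2 (t=7: SET bar = 13): {bar=13}
  after event 3 (t=16: DEL baz): {bar=13}
  after event 4 (t=21: DEL baz): {bar=13}
  after event 5 (t=29: SET bar = 32): {bar=32}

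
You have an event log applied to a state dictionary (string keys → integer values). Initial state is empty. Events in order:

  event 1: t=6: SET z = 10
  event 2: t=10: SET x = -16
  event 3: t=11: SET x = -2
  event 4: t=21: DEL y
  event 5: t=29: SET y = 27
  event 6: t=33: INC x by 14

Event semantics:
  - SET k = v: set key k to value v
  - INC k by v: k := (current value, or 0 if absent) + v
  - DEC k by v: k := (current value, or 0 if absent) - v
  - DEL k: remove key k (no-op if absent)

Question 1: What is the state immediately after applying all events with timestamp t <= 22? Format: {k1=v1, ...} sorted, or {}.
Apply events with t <= 22 (4 events):
  after event 1 (t=6: SET z = 10): {z=10}
  after event 2 (t=10: SET x = -16): {x=-16, z=10}
  after event 3 (t=11: SET x = -2): {x=-2, z=10}
  after event 4 (t=21: DEL y): {x=-2, z=10}

Answer: {x=-2, z=10}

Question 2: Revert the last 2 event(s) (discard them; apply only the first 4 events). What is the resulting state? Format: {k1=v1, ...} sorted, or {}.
Answer: {x=-2, z=10}

Derivation:
Keep first 4 events (discard last 2):
  after event 1 (t=6: SET z = 10): {z=10}
  after event 2 (t=10: SET x = -16): {x=-16, z=10}
  after event 3 (t=11: SET x = -2): {x=-2, z=10}
  after event 4 (t=21: DEL y): {x=-2, z=10}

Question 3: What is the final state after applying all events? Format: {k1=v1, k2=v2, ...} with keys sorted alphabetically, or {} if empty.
  after event 1 (t=6: SET z = 10): {z=10}
  after event 2 (t=10: SET x = -16): {x=-16, z=10}
  after event 3 (t=11: SET x = -2): {x=-2, z=10}
  after event 4 (t=21: DEL y): {x=-2, z=10}
  after event 5 (t=29: SET y = 27): {x=-2, y=27, z=10}
  after event 6 (t=33: INC x by 14): {x=12, y=27, z=10}

Answer: {x=12, y=27, z=10}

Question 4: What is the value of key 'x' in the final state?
Answer: 12

Derivation:
Track key 'x' through all 6 events:
  event 1 (t=6: SET z = 10): x unchanged
  event 2 (t=10: SET x = -16): x (absent) -> -16
  event 3 (t=11: SET x = -2): x -16 -> -2
  event 4 (t=21: DEL y): x unchanged
  event 5 (t=29: SET y = 27): x unchanged
  event 6 (t=33: INC x by 14): x -2 -> 12
Final: x = 12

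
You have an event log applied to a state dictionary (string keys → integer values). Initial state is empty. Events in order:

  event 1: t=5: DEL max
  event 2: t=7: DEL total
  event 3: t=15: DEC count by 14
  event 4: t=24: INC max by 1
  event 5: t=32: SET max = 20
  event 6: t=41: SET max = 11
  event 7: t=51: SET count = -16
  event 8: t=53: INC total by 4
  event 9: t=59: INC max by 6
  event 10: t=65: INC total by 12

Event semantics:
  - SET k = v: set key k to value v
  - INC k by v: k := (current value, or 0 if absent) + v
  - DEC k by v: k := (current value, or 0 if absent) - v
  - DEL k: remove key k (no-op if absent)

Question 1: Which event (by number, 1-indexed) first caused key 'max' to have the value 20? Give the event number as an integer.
Answer: 5

Derivation:
Looking for first event where max becomes 20:
  event 4: max = 1
  event 5: max 1 -> 20  <-- first match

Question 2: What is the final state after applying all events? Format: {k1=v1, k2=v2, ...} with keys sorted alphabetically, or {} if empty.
Answer: {count=-16, max=17, total=16}

Derivation:
  after event 1 (t=5: DEL max): {}
  after event 2 (t=7: DEL total): {}
  after event 3 (t=15: DEC count by 14): {count=-14}
  after event 4 (t=24: INC max by 1): {count=-14, max=1}
  after event 5 (t=32: SET max = 20): {count=-14, max=20}
  after event 6 (t=41: SET max = 11): {count=-14, max=11}
  after event 7 (t=51: SET count = -16): {count=-16, max=11}
  after event 8 (t=53: INC total by 4): {count=-16, max=11, total=4}
  after event 9 (t=59: INC max by 6): {count=-16, max=17, total=4}
  after event 10 (t=65: INC total by 12): {count=-16, max=17, total=16}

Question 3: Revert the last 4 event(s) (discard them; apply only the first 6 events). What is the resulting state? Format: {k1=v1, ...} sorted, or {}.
Answer: {count=-14, max=11}

Derivation:
Keep first 6 events (discard last 4):
  after event 1 (t=5: DEL max): {}
  after event 2 (t=7: DEL total): {}
  after event 3 (t=15: DEC count by 14): {count=-14}
  after event 4 (t=24: INC max by 1): {count=-14, max=1}
  after event 5 (t=32: SET max = 20): {count=-14, max=20}
  after event 6 (t=41: SET max = 11): {count=-14, max=11}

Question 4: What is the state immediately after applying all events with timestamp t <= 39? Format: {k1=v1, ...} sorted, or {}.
Apply events with t <= 39 (5 events):
  after event 1 (t=5: DEL max): {}
  after event 2 (t=7: DEL total): {}
  after event 3 (t=15: DEC count by 14): {count=-14}
  after event 4 (t=24: INC max by 1): {count=-14, max=1}
  after event 5 (t=32: SET max = 20): {count=-14, max=20}

Answer: {count=-14, max=20}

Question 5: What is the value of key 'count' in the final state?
Answer: -16

Derivation:
Track key 'count' through all 10 events:
  event 1 (t=5: DEL max): count unchanged
  event 2 (t=7: DEL total): count unchanged
  event 3 (t=15: DEC count by 14): count (absent) -> -14
  event 4 (t=24: INC max by 1): count unchanged
  event 5 (t=32: SET max = 20): count unchanged
  event 6 (t=41: SET max = 11): count unchanged
  event 7 (t=51: SET count = -16): count -14 -> -16
  event 8 (t=53: INC total by 4): count unchanged
  event 9 (t=59: INC max by 6): count unchanged
  event 10 (t=65: INC total by 12): count unchanged
Final: count = -16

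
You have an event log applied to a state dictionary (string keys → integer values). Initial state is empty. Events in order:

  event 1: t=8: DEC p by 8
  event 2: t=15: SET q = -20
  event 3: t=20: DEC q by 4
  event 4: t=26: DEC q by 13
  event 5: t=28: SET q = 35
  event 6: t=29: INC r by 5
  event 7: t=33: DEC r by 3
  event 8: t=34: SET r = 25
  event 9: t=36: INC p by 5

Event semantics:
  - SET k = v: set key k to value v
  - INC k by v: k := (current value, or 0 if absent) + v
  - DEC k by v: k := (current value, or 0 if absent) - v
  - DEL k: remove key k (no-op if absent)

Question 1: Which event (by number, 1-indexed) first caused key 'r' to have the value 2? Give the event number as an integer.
Answer: 7

Derivation:
Looking for first event where r becomes 2:
  event 6: r = 5
  event 7: r 5 -> 2  <-- first match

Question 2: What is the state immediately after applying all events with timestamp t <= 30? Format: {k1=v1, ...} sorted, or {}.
Apply events with t <= 30 (6 events):
  after event 1 (t=8: DEC p by 8): {p=-8}
  after event 2 (t=15: SET q = -20): {p=-8, q=-20}
  after event 3 (t=20: DEC q by 4): {p=-8, q=-24}
  after event 4 (t=26: DEC q by 13): {p=-8, q=-37}
  after event 5 (t=28: SET q = 35): {p=-8, q=35}
  after event 6 (t=29: INC r by 5): {p=-8, q=35, r=5}

Answer: {p=-8, q=35, r=5}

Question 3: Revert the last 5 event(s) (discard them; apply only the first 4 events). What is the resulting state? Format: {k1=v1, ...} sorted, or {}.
Keep first 4 events (discard last 5):
  after event 1 (t=8: DEC p by 8): {p=-8}
  after event 2 (t=15: SET q = -20): {p=-8, q=-20}
  after event 3 (t=20: DEC q by 4): {p=-8, q=-24}
  after event 4 (t=26: DEC q by 13): {p=-8, q=-37}

Answer: {p=-8, q=-37}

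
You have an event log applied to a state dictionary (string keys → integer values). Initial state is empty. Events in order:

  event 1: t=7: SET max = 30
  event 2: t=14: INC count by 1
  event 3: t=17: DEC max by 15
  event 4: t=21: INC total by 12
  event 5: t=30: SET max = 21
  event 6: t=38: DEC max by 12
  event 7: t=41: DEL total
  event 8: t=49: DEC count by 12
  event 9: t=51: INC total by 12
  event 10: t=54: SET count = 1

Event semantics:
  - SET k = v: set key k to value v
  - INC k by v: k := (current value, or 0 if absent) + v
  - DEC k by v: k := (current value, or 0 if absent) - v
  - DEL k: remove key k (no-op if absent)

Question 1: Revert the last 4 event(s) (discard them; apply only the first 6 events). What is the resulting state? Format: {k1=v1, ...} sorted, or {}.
Keep first 6 events (discard last 4):
  after event 1 (t=7: SET max = 30): {max=30}
  after event 2 (t=14: INC count by 1): {count=1, max=30}
  after event 3 (t=17: DEC max by 15): {count=1, max=15}
  after event 4 (t=21: INC total by 12): {count=1, max=15, total=12}
  after event 5 (t=30: SET max = 21): {count=1, max=21, total=12}
  after event 6 (t=38: DEC max by 12): {count=1, max=9, total=12}

Answer: {count=1, max=9, total=12}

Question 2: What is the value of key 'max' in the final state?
Answer: 9

Derivation:
Track key 'max' through all 10 events:
  event 1 (t=7: SET max = 30): max (absent) -> 30
  event 2 (t=14: INC count by 1): max unchanged
  event 3 (t=17: DEC max by 15): max 30 -> 15
  event 4 (t=21: INC total by 12): max unchanged
  event 5 (t=30: SET max = 21): max 15 -> 21
  event 6 (t=38: DEC max by 12): max 21 -> 9
  event 7 (t=41: DEL total): max unchanged
  event 8 (t=49: DEC count by 12): max unchanged
  event 9 (t=51: INC total by 12): max unchanged
  event 10 (t=54: SET count = 1): max unchanged
Final: max = 9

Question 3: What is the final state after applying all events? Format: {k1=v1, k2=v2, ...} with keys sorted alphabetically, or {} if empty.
Answer: {count=1, max=9, total=12}

Derivation:
  after event 1 (t=7: SET max = 30): {max=30}
  after event 2 (t=14: INC count by 1): {count=1, max=30}
  after event 3 (t=17: DEC max by 15): {count=1, max=15}
  after event 4 (t=21: INC total by 12): {count=1, max=15, total=12}
  after event 5 (t=30: SET max = 21): {count=1, max=21, total=12}
  after event 6 (t=38: DEC max by 12): {count=1, max=9, total=12}
  after event 7 (t=41: DEL total): {count=1, max=9}
  after event 8 (t=49: DEC count by 12): {count=-11, max=9}
  after event 9 (t=51: INC total by 12): {count=-11, max=9, total=12}
  after event 10 (t=54: SET count = 1): {count=1, max=9, total=12}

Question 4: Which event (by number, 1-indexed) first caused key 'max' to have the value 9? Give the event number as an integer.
Answer: 6

Derivation:
Looking for first event where max becomes 9:
  event 1: max = 30
  event 2: max = 30
  event 3: max = 15
  event 4: max = 15
  event 5: max = 21
  event 6: max 21 -> 9  <-- first match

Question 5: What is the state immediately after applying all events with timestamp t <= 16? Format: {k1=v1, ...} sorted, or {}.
Apply events with t <= 16 (2 events):
  after event 1 (t=7: SET max = 30): {max=30}
  after event 2 (t=14: INC count by 1): {count=1, max=30}

Answer: {count=1, max=30}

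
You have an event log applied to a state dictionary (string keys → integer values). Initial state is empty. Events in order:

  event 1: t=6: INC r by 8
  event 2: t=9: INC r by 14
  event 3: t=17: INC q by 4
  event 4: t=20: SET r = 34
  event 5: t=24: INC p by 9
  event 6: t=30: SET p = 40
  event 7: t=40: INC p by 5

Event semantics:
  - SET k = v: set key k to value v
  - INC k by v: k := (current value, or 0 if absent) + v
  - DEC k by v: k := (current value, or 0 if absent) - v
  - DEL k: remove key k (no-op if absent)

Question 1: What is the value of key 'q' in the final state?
Answer: 4

Derivation:
Track key 'q' through all 7 events:
  event 1 (t=6: INC r by 8): q unchanged
  event 2 (t=9: INC r by 14): q unchanged
  event 3 (t=17: INC q by 4): q (absent) -> 4
  event 4 (t=20: SET r = 34): q unchanged
  event 5 (t=24: INC p by 9): q unchanged
  event 6 (t=30: SET p = 40): q unchanged
  event 7 (t=40: INC p by 5): q unchanged
Final: q = 4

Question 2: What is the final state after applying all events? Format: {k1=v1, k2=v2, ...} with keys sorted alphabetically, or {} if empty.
Answer: {p=45, q=4, r=34}

Derivation:
  after event 1 (t=6: INC r by 8): {r=8}
  after event 2 (t=9: INC r by 14): {r=22}
  after event 3 (t=17: INC q by 4): {q=4, r=22}
  after event 4 (t=20: SET r = 34): {q=4, r=34}
  after event 5 (t=24: INC p by 9): {p=9, q=4, r=34}
  after event 6 (t=30: SET p = 40): {p=40, q=4, r=34}
  after event 7 (t=40: INC p by 5): {p=45, q=4, r=34}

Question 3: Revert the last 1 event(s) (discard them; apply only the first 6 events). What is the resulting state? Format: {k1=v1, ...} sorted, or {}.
Keep first 6 events (discard last 1):
  after event 1 (t=6: INC r by 8): {r=8}
  after event 2 (t=9: INC r by 14): {r=22}
  after event 3 (t=17: INC q by 4): {q=4, r=22}
  after event 4 (t=20: SET r = 34): {q=4, r=34}
  after event 5 (t=24: INC p by 9): {p=9, q=4, r=34}
  after event 6 (t=30: SET p = 40): {p=40, q=4, r=34}

Answer: {p=40, q=4, r=34}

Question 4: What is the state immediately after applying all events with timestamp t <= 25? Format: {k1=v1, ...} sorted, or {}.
Answer: {p=9, q=4, r=34}

Derivation:
Apply events with t <= 25 (5 events):
  after event 1 (t=6: INC r by 8): {r=8}
  after event 2 (t=9: INC r by 14): {r=22}
  after event 3 (t=17: INC q by 4): {q=4, r=22}
  after event 4 (t=20: SET r = 34): {q=4, r=34}
  after event 5 (t=24: INC p by 9): {p=9, q=4, r=34}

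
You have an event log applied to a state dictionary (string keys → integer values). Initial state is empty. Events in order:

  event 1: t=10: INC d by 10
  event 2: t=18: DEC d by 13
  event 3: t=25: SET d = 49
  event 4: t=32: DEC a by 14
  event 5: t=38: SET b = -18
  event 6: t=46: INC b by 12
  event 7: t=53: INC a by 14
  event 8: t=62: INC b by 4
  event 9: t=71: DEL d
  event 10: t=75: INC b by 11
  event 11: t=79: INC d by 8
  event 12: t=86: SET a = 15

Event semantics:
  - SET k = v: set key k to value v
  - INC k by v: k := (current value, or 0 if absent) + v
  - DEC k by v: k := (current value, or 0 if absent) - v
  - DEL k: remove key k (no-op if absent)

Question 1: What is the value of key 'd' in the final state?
Answer: 8

Derivation:
Track key 'd' through all 12 events:
  event 1 (t=10: INC d by 10): d (absent) -> 10
  event 2 (t=18: DEC d by 13): d 10 -> -3
  event 3 (t=25: SET d = 49): d -3 -> 49
  event 4 (t=32: DEC a by 14): d unchanged
  event 5 (t=38: SET b = -18): d unchanged
  event 6 (t=46: INC b by 12): d unchanged
  event 7 (t=53: INC a by 14): d unchanged
  event 8 (t=62: INC b by 4): d unchanged
  event 9 (t=71: DEL d): d 49 -> (absent)
  event 10 (t=75: INC b by 11): d unchanged
  event 11 (t=79: INC d by 8): d (absent) -> 8
  event 12 (t=86: SET a = 15): d unchanged
Final: d = 8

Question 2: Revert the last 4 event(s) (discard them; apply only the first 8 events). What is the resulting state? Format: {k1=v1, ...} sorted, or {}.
Answer: {a=0, b=-2, d=49}

Derivation:
Keep first 8 events (discard last 4):
  after event 1 (t=10: INC d by 10): {d=10}
  after event 2 (t=18: DEC d by 13): {d=-3}
  after event 3 (t=25: SET d = 49): {d=49}
  after event 4 (t=32: DEC a by 14): {a=-14, d=49}
  after event 5 (t=38: SET b = -18): {a=-14, b=-18, d=49}
  after event 6 (t=46: INC b by 12): {a=-14, b=-6, d=49}
  after event 7 (t=53: INC a by 14): {a=0, b=-6, d=49}
  after event 8 (t=62: INC b by 4): {a=0, b=-2, d=49}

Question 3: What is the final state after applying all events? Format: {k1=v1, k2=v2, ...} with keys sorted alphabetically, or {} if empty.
Answer: {a=15, b=9, d=8}

Derivation:
  after event 1 (t=10: INC d by 10): {d=10}
  after event 2 (t=18: DEC d by 13): {d=-3}
  after event 3 (t=25: SET d = 49): {d=49}
  after event 4 (t=32: DEC a by 14): {a=-14, d=49}
  after event 5 (t=38: SET b = -18): {a=-14, b=-18, d=49}
  after event 6 (t=46: INC b by 12): {a=-14, b=-6, d=49}
  after event 7 (t=53: INC a by 14): {a=0, b=-6, d=49}
  after event 8 (t=62: INC b by 4): {a=0, b=-2, d=49}
  after event 9 (t=71: DEL d): {a=0, b=-2}
  after event 10 (t=75: INC b by 11): {a=0, b=9}
  after event 11 (t=79: INC d by 8): {a=0, b=9, d=8}
  after event 12 (t=86: SET a = 15): {a=15, b=9, d=8}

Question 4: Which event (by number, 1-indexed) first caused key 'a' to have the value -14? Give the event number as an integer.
Looking for first event where a becomes -14:
  event 4: a (absent) -> -14  <-- first match

Answer: 4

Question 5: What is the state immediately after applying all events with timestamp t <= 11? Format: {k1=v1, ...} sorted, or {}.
Apply events with t <= 11 (1 events):
  after event 1 (t=10: INC d by 10): {d=10}

Answer: {d=10}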